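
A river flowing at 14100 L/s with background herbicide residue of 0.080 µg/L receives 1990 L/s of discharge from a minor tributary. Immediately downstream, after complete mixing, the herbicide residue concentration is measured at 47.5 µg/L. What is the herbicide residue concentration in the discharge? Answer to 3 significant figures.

383 µg/L

Mass balance: 14100·0.08000 + 1990·Cₑ = 16090·47.50
→ Cₑ = (16090·47.50 − 14100·0.08000) / 1990 = 383.5 µg/L.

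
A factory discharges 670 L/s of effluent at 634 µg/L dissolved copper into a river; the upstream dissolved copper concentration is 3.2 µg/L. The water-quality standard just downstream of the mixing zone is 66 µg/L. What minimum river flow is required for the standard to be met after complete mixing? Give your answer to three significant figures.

6060 L/s

Set C_mix = 66: (Q·3.200 + 670.0·634.0) / (Q + 670.0) = 66
→ Q = 670.0·(634.0 − 66)/(66 − 3.200) = 6060 L/s.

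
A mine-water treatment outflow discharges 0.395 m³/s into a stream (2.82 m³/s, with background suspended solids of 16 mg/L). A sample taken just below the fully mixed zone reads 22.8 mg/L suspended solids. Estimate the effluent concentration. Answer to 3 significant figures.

71.3 mg/L

Mass balance: 2.820·16.00 + 0.3950·Cₑ = 3.215·22.80
→ Cₑ = (3.215·22.80 − 2.820·16.00) / 0.3950 = 71.35 mg/L.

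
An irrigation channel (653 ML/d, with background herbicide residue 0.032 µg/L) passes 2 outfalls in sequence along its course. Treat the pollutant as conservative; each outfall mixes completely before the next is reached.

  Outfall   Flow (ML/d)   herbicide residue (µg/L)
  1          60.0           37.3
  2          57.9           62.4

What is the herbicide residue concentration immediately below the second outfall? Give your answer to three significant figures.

7.62 µg/L

Outfall 1: combined Q = 713.0 ML/d; C = (653.0·0.03200 + 60.00·37.30)/713.0 = 3.168 µg/L.
Outfall 2: combined Q = 770.9 ML/d; C = (713.0·3.168 + 57.90·62.40)/770.9 = 7.617 µg/L.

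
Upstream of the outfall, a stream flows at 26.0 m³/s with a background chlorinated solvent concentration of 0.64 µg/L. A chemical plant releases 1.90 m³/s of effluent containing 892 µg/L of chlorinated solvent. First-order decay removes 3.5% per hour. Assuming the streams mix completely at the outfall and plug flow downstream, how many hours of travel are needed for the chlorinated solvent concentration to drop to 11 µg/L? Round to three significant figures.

Mixed concentration C = ΣQC/ΣQ = (26.00·0.6400 + 1.900·892.0) / 27.90 = 1711/27.90 = 61.34 µg/L.
3.5%/h lost → k = −ln(1 − 0.035) = 0.03563 h⁻¹.
61.34·exp(−k·t) = 11 → t = ln(61.34/11)/k = 173700 s = 48.24 h.

48.2 h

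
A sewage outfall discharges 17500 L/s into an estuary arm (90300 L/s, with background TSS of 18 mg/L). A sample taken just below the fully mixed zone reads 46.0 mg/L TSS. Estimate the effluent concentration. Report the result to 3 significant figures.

190 mg/L

Mass balance: 90300·18.00 + 17500·Cₑ = 107800·46.00
→ Cₑ = (107800·46.00 − 90300·18.00) / 17500 = 190.5 mg/L.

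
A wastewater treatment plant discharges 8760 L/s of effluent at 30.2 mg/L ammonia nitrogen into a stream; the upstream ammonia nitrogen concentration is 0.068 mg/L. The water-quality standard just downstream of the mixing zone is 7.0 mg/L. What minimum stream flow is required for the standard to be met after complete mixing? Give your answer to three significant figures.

Set C_mix = 7.0: (Q·0.06800 + 8760·30.20) / (Q + 8760) = 7.0
→ Q = 8760·(30.20 − 7.0)/(7.0 − 0.06800) = 29320 L/s.

29300 L/s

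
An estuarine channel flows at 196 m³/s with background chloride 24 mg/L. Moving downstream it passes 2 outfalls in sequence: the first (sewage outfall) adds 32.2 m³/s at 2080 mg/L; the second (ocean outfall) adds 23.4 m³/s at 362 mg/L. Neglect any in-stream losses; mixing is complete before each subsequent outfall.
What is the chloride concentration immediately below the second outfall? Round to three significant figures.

Below outfall 1: Q → 228.2 m³/s, C = (196.0·24.00 + 32.20·2080)/228.2 = 314.1 mg/L.
Below outfall 2: Q → 251.6 m³/s, C = (228.2·314.1 + 23.40·362.0)/251.6 = 318.6 mg/L.

319 mg/L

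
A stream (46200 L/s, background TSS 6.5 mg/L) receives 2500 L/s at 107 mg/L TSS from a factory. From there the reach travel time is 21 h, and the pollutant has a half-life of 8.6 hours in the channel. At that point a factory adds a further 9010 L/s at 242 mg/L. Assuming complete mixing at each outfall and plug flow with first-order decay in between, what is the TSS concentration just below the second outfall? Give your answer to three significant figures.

39.6 mg/L

After mixing, C = (46200·6.500 + 2500·107.0) / 48700 = 567800/48700 = 11.66 mg/L; combined flow 48700 L/s.
Half-life 8.6 h → k = ln 2 / 8.6 = 0.08060 h⁻¹ = 1.934 d⁻¹.
After decay, C = 11.66 × e^(−kt) = 11.66 × 0.1840 = 2.146 mg/L.
At the second outfall, C = (48700·2.146 + 9010·242.0) / (48700 + 9010) = 39.59 mg/L.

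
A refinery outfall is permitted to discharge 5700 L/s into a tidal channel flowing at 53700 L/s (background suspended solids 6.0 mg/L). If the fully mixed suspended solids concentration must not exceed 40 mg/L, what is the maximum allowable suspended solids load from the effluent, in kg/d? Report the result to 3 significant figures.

177000 kg/d

Mass balance at the limit: 53700·6.000 + 5700·Cₑ = 59400·40 → Cₑ = 360.3 mg/L.
5700 L/s = 5.700 m³/s. Load = 5.700 m³/s × 360.3 g/m³ × 86 400 s/d = 177400 kg/d.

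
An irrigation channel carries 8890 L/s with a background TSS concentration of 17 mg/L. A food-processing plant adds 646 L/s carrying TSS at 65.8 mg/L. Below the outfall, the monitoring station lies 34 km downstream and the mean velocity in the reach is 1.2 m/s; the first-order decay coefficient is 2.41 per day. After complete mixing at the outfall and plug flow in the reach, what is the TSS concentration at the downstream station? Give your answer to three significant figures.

9.21 mg/L

Conservation of mass: C = (8890·17.00 + 646.0·65.80) / 9536 = 193600/9536 = 20.31 mg/L.
Travel time t = 34·1000 / 1.2 = 28330 s = 7.870 h.
After decay, C = 20.31 × e^(−kt) = 20.31 × 0.4537 = 9.213 mg/L.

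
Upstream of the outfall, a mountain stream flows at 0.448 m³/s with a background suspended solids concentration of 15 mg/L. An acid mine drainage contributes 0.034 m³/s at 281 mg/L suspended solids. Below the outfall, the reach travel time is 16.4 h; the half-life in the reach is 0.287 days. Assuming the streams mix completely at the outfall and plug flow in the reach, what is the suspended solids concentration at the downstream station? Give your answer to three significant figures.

After mixing, C = (0.4480·15.00 + 0.03400·281.0) / 0.4820 = 16.27/0.4820 = 33.76 mg/L.
Half-life 0.287 d → k = ln 2 / 0.287 = 2.415 d⁻¹.
Decay over the reach: 33.76·exp(−kt) = 33.76·0.1920 = 6.482 mg/L.

6.48 mg/L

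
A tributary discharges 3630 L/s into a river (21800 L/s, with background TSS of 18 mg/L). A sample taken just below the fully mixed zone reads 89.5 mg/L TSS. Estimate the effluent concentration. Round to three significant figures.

Mass balance: 21800·18.00 + 3630·Cₑ = 25430·89.50
→ Cₑ = (25430·89.50 − 21800·18.00) / 3630 = 518.9 mg/L.

519 mg/L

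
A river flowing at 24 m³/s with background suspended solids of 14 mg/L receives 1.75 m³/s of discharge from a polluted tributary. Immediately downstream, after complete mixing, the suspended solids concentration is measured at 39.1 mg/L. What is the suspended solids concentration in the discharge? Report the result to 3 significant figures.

383 mg/L

Mass balance: 24.00·14.00 + 1.750·Cₑ = 25.75·39.10
→ Cₑ = (25.75·39.10 − 24.00·14.00) / 1.750 = 383.3 mg/L.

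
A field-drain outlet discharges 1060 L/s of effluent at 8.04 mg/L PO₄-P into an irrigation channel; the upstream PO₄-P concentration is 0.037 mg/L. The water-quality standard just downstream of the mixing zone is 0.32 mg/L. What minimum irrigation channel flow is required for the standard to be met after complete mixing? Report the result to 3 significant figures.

Set C_mix = 0.32: (Q·0.03700 + 1060·8.040) / (Q + 1060) = 0.32
→ Q = 1060·(8.040 − 0.32)/(0.32 − 0.03700) = 28920 L/s.

28900 L/s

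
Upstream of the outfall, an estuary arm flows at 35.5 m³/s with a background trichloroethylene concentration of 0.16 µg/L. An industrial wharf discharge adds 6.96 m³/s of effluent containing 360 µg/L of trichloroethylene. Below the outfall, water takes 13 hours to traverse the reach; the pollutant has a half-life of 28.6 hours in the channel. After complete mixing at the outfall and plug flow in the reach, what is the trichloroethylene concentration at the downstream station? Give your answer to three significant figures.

43.2 µg/L

Mixed concentration C = ΣQC/ΣQ = (35.50·0.1600 + 6.960·360.0) / 42.46 = 2511/42.46 = 59.14 µg/L.
Half-life 28.6 h → k = ln 2 / 28.6 = 0.02424 h⁻¹ = 0.5817 d⁻¹.
First-order decay: C = 59.14·exp(−k·t) = 59.14·0.7297 = 43.16 µg/L.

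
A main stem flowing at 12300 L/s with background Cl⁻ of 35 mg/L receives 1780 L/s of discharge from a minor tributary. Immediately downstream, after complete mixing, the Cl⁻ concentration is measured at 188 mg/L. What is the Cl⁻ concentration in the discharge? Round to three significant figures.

Mass balance: 12300·35.00 + 1780·Cₑ = 14080·188.0
→ Cₑ = (14080·188.0 − 12300·35.00) / 1780 = 1245 mg/L.

1250 mg/L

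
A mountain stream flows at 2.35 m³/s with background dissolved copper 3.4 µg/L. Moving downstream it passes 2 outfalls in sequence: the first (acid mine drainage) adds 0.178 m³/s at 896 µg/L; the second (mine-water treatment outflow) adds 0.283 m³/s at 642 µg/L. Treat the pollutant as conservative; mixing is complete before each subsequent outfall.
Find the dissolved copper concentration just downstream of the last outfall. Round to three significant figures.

124 µg/L

After outfall 1: Q = 2.350 + 0.1780 = 2.528 m³/s; C = (2.350·3.400 + 0.1780·896.0)/2.528 = 66.25 µg/L.
After outfall 2: Q = 2.528 + 0.2830 = 2.811 m³/s; C = (2.528·66.25 + 0.2830·642.0)/2.811 = 124.2 µg/L.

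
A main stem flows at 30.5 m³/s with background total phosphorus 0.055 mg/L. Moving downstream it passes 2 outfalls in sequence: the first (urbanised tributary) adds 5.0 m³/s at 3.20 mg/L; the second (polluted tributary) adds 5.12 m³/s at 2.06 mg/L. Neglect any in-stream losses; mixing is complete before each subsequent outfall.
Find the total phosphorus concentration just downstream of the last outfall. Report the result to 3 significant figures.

Below outfall 1: Q → 35.50 m³/s, C = (30.50·0.05500 + 5.000·3.200)/35.50 = 0.4980 mg/L.
Below outfall 2: Q → 40.62 m³/s, C = (35.50·0.4980 + 5.120·2.060)/40.62 = 0.6948 mg/L.

0.695 mg/L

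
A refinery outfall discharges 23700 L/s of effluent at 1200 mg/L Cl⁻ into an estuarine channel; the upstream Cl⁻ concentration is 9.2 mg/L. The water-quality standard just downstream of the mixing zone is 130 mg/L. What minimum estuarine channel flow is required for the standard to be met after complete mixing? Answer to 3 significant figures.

210000 L/s

Set C_mix = 130: (Q·9.200 + 23700·1200) / (Q + 23700) = 130
→ Q = 23700·(1200 − 130)/(130 − 9.200) = 209900 L/s.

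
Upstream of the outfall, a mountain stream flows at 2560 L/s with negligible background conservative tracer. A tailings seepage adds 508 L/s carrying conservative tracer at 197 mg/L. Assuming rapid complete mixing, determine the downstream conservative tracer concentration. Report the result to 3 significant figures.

32.6 mg/L

Mass balance: C = (2560·0 + 508.0·197.0) / 3068 = 100100/3068 = 32.62 mg/L.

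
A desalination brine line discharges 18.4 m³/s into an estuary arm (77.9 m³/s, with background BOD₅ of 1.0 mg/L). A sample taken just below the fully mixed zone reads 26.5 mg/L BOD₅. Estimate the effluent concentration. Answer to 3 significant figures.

Mass balance: 77.90·1.000 + 18.40·Cₑ = 96.30·26.50
→ Cₑ = (96.30·26.50 − 77.90·1.000) / 18.40 = 134.5 mg/L.

134 mg/L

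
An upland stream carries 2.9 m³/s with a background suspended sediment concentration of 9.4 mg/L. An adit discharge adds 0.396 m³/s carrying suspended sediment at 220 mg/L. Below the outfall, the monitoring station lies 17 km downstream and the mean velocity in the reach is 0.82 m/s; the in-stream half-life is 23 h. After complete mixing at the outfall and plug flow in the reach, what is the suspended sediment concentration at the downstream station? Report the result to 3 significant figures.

Flow-weighted average: C = (2.900·9.400 + 0.3960·220.0) / 3.296 = 114.4/3.296 = 34.70 mg/L.
Travel time t = 17·1000 / 0.82 = 20730 s = 5.759 h.
Half-life 23 h → k = ln 2 / 23 = 0.03014 h⁻¹ = 0.7233 d⁻¹.
First-order decay: C = 34.70·exp(−k·t) = 34.70·0.8407 = 29.17 mg/L.

29.2 mg/L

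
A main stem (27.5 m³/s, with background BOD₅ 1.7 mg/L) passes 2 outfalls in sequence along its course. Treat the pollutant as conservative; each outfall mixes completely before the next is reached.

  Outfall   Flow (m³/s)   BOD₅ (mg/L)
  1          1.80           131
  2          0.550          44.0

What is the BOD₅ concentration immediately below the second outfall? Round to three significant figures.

Below outfall 1: Q → 29.30 m³/s, C = (27.50·1.700 + 1.800·131.0)/29.30 = 9.643 mg/L.
Below outfall 2: Q → 29.85 m³/s, C = (29.30·9.643 + 0.5500·44.00)/29.85 = 10.28 mg/L.

10.3 mg/L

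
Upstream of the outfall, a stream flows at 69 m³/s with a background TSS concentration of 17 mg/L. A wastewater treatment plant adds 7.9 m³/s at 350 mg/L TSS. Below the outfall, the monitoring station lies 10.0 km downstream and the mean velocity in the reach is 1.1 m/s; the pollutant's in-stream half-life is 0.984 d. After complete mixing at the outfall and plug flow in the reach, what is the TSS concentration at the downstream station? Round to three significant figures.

47.6 mg/L

Mass balance: C = (69.00·17.00 + 7.900·350.0) / 76.90 = 3938/76.90 = 51.21 mg/L.
Travel time t = 10.0·1000 / 1.1 = 9091 s = 2.525 h.
Half-life 0.984 d → k = ln 2 / 0.984 = 0.7044 d⁻¹.
Applying C = C₀e^(−kt): 51.21 × 0.9286 = 47.55 mg/L.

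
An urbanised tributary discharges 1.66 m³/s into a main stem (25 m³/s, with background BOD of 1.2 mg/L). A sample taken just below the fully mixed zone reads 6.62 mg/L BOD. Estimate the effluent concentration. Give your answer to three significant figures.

Mass balance: 25.00·1.200 + 1.660·Cₑ = 26.66·6.620
→ Cₑ = (26.66·6.620 − 25.00·1.200) / 1.660 = 88.25 mg/L.

88.2 mg/L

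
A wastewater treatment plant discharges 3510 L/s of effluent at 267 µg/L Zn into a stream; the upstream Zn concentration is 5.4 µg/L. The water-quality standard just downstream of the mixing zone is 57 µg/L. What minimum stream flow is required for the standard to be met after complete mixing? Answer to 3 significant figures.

Set C_mix = 57: (Q·5.400 + 3510·267.0) / (Q + 3510) = 57
→ Q = 3510·(267.0 − 57)/(57 − 5.400) = 14280 L/s.

14300 L/s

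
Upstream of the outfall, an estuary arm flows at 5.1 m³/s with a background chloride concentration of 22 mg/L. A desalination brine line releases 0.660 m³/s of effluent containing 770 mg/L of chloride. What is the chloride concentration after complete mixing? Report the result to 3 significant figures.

108 mg/L

After mixing, C = (5.100·22.00 + 0.6600·770.0) / 5.760 = 620.4/5.760 = 107.7 mg/L.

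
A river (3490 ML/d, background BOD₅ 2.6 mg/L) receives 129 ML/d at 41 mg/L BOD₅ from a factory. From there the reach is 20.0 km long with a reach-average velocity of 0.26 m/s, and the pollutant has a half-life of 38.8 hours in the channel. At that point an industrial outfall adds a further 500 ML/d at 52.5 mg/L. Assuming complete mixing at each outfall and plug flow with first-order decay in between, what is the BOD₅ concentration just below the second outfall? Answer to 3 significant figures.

After mixing, C = (3490·2.600 + 129.0·41.00) / 3619 = 14360/3619 = 3.969 mg/L; combined flow 3619 ML/d.
Travel time t = 20.0·1000 / 0.26 = 76920 s = 21.37 h.
Half-life 38.8 h → k = ln 2 / 38.8 = 0.01786 h⁻¹ = 0.4288 d⁻¹.
Applying C = C₀e^(−kt): 3.969 × 0.6827 = 2.709 mg/L.
At the second outfall, C = (3619·2.709 + 500.0·52.50) / (3619 + 500.0) = 8.753 mg/L.

8.75 mg/L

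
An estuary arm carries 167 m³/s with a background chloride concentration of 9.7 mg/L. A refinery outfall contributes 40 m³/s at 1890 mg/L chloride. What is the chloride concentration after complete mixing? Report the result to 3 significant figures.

Mixed concentration C = ΣQC/ΣQ = (167.0·9.700 + 40.00·1890) / 207.0 = 77220/207.0 = 373.0 mg/L.

373 mg/L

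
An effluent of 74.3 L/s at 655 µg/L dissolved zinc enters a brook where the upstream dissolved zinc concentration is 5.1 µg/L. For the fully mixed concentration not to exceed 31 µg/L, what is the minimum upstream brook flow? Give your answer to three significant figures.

1790 L/s

Set C_mix = 31: (Q·5.100 + 74.30·655.0) / (Q + 74.30) = 31
→ Q = 74.30·(655.0 − 31)/(31 − 5.100) = 1790 L/s.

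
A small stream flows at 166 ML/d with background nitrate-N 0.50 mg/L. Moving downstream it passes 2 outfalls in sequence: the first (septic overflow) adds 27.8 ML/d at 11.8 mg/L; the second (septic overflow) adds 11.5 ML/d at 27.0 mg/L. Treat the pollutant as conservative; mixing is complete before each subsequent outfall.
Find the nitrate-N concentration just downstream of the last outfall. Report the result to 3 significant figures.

3.51 mg/L

Outfall 1: combined Q = 193.8 ML/d; C = (166.0·0.5000 + 27.80·11.80)/193.8 = 2.121 mg/L.
Outfall 2: combined Q = 205.3 ML/d; C = (193.8·2.121 + 11.50·27.00)/205.3 = 3.515 mg/L.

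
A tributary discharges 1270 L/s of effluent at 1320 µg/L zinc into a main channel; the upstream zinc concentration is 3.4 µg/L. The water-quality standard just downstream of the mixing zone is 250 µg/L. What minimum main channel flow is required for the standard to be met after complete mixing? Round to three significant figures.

5510 L/s

Set C_mix = 250: (Q·3.400 + 1270·1320) / (Q + 1270) = 250
→ Q = 1270·(1320 − 250)/(250 − 3.400) = 5511 L/s.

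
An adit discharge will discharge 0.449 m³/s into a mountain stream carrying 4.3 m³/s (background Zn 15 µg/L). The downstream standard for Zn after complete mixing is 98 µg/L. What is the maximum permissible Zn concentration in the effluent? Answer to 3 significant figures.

At the limit, (Qr·Cr + Qe·Cₑ)/(Qr + Qe) = 98:
Cₑ = (4.749·98 − 4.300·15.00) / 0.4490 = 892.9 µg/L.

893 µg/L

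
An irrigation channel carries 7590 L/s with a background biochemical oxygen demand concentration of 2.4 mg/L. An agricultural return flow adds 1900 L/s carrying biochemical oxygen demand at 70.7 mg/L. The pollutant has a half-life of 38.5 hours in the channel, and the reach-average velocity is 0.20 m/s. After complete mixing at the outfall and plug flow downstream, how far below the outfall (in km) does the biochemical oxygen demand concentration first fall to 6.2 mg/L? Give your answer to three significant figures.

38.1 km

Mixed concentration C = ΣQC/ΣQ = (7590·2.400 + 1900·70.70) / 9490 = 152500/9490 = 16.07 mg/L.
Half-life 38.5 h → k = ln 2 / 38.5 = 0.01800 h⁻¹ = 0.4321 d⁻¹.
Set 16.07·exp(−k·t) = 6.2 → t = ln(16.07/6.2)/k = 190500 s = 52.92 h.
Distance = v·t = 0.20·190500 = 38100 m = 38.10 km.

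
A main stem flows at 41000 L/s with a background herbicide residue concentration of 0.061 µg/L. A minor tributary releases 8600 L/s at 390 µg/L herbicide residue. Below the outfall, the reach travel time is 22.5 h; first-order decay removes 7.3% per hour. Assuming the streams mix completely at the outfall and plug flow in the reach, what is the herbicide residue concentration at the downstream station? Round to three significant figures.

12.3 µg/L

Conservation of mass: C = (41000·0.06100 + 8600·390.0) / 49600 = 3357000/49600 = 67.67 µg/L.
7.3%/h lost → k = −ln(1 − 0.073) = 0.07580 h⁻¹.
After decay, C = 67.67 × e^(−kt) = 67.67 × 0.1817 = 12.29 µg/L.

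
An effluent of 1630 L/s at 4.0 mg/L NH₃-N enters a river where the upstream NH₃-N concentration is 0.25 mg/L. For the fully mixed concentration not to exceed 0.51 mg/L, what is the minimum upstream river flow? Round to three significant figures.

Set C_mix = 0.51: (Q·0.2500 + 1630·4.000) / (Q + 1630) = 0.51
→ Q = 1630·(4.000 − 0.51)/(0.51 − 0.2500) = 21880 L/s.

21900 L/s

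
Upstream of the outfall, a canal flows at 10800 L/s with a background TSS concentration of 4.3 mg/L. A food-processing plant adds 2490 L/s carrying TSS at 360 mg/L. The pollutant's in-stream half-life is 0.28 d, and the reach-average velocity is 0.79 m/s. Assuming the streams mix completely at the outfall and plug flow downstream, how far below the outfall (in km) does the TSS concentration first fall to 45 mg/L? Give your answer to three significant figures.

Conservation of mass: C = (10800·4.300 + 2490·360.0) / 13290 = 942800/13290 = 70.94 mg/L.
Half-life 0.28 d → k = ln 2 / 0.28 = 2.476 d⁻¹.
Set 70.94·exp(−k·t) = 45 → t = ln(70.94/45)/k = 15890 s = 4.413 h.
Distance = v·t = 0.79·15890 = 12550 m = 12.55 km.

12.6 km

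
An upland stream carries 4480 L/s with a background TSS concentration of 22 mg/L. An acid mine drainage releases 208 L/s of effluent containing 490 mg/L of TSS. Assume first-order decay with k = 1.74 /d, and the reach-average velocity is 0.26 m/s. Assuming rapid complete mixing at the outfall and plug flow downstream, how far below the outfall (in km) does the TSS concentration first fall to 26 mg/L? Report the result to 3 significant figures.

Mixed concentration C = ΣQC/ΣQ = (4480·22.00 + 208.0·490.0) / 4688 = 200500/4688 = 42.76 mg/L.
Set 42.76·exp(−k·t) = 26 → t = ln(42.76/26)/k = 24710 s = 6.864 h.
Distance = v·t = 0.26·24710 = 6424 m = 6.424 km.

6.42 km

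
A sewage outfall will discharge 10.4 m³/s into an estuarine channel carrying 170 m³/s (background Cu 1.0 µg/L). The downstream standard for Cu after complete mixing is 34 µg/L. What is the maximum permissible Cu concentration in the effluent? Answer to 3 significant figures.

573 µg/L

At the limit, (Qr·Cr + Qe·Cₑ)/(Qr + Qe) = 34:
Cₑ = (180.4·34 − 170.0·1.000) / 10.40 = 573.4 µg/L.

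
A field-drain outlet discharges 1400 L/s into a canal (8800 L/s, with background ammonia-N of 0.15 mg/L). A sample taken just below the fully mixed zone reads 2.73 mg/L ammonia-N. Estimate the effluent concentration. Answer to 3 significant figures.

18.9 mg/L

Mass balance: 8800·0.1500 + 1400·Cₑ = 10200·2.730
→ Cₑ = (10200·2.730 − 8800·0.1500) / 1400 = 18.95 mg/L.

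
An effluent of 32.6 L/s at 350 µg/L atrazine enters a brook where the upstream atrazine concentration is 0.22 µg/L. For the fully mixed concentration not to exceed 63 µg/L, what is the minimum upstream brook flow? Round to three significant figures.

149 L/s

Set C_mix = 63: (Q·0.2200 + 32.60·350.0) / (Q + 32.60) = 63
→ Q = 32.60·(350.0 − 63)/(63 − 0.2200) = 149.0 L/s.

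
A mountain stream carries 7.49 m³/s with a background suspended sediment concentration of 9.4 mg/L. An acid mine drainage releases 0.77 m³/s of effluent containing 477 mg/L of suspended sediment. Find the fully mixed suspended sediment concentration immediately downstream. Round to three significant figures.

Flow-weighted average: C = (7.490·9.400 + 0.7700·477.0) / 8.260 = 437.7/8.260 = 52.99 mg/L.

53.0 mg/L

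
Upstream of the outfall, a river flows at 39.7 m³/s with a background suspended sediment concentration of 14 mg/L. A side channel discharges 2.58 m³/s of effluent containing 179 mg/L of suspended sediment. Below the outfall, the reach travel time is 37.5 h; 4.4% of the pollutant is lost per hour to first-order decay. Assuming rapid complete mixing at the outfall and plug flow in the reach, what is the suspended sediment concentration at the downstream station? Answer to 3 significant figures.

4.45 mg/L

Flow-weighted average: C = (39.70·14.00 + 2.580·179.0) / 42.28 = 1018/42.28 = 24.07 mg/L.
4.4%/h lost → k = −ln(1 − 0.044) = 0.04500 h⁻¹.
Applying C = C₀e^(−kt): 24.07 × 0.1850 = 4.453 mg/L.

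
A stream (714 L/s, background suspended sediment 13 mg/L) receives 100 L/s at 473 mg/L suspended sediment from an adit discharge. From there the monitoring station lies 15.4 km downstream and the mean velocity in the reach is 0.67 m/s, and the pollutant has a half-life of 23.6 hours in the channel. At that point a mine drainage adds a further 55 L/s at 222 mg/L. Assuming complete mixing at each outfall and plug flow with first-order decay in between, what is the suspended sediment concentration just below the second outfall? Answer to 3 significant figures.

68.0 mg/L

Mixed concentration C = ΣQC/ΣQ = (714.0·13.00 + 100.0·473.0) / 814.0 = 56580/814.0 = 69.51 mg/L; combined flow 814.0 L/s.
Travel time t = 15.4·1000 / 0.67 = 22990 s = 6.385 h.
Half-life 23.6 h → k = ln 2 / 23.6 = 0.02937 h⁻¹ = 0.7049 d⁻¹.
Applying C = C₀e^(−kt): 69.51 × 0.8290 = 57.63 mg/L.
Second outfall: C = (814.0·57.63 + 55.00·222.0)/869.0 = 68.03 mg/L.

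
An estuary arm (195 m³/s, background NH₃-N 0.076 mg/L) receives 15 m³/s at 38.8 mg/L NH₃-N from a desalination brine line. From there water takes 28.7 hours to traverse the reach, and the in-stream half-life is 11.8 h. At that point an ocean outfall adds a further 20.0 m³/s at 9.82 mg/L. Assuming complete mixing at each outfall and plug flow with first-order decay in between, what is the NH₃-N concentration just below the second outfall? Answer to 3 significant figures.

Mixed concentration C = ΣQC/ΣQ = (195.0·0.07600 + 15.00·38.80) / 210.0 = 596.8/210.0 = 2.842 mg/L; combined flow 210.0 m³/s.
Half-life 11.8 h → k = ln 2 / 11.8 = 0.05874 h⁻¹ = 1.410 d⁻¹.
Decay over the reach: 2.842·exp(−kt) = 2.842·0.1853 = 0.5266 mg/L.
At the second outfall, C = (210.0·0.5266 + 20.00·9.820) / (210.0 + 20.00) = 1.335 mg/L.

1.33 mg/L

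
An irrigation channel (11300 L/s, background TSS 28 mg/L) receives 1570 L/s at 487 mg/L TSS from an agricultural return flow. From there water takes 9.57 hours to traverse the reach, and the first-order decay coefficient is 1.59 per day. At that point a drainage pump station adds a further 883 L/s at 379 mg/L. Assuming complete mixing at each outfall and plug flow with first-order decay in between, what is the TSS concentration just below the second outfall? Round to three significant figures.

Mixed concentration C = ΣQC/ΣQ = (11300·28.00 + 1570·487.0) / 12870 = 1081000/12870 = 83.99 mg/L; combined flow 12870 L/s.
Decay over the reach: 83.99·exp(−kt) = 83.99·0.5305 = 44.55 mg/L.
At the second outfall, C = (12870·44.55 + 883.0·379.0) / (12870 + 883.0) = 66.03 mg/L.

66.0 mg/L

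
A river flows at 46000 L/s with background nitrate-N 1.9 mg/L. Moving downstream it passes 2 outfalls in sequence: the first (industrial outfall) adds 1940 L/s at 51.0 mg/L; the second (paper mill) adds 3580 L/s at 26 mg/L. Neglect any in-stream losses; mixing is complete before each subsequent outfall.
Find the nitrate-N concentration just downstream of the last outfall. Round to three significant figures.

5.42 mg/L

Below outfall 1: Q → 47940 L/s, C = (46000·1.900 + 1940·51.00)/47940 = 3.887 mg/L.
Below outfall 2: Q → 51520 L/s, C = (47940·3.887 + 3580·26.00)/51520 = 5.424 mg/L.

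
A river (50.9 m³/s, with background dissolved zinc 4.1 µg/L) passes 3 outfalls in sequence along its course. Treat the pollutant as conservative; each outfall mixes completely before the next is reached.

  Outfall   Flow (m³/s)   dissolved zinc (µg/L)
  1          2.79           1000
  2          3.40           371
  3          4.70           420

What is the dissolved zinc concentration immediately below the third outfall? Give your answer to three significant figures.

101 µg/L

After outfall 1: Q = 50.90 + 2.790 = 53.69 m³/s; C = (50.90·4.100 + 2.790·1000)/53.69 = 55.85 µg/L.
After outfall 2: Q = 53.69 + 3.400 = 57.09 m³/s; C = (53.69·55.85 + 3.400·371.0)/57.09 = 74.62 µg/L.
After outfall 3: Q = 57.09 + 4.700 = 61.79 m³/s; C = (57.09·74.62 + 4.700·420.0)/61.79 = 100.9 µg/L.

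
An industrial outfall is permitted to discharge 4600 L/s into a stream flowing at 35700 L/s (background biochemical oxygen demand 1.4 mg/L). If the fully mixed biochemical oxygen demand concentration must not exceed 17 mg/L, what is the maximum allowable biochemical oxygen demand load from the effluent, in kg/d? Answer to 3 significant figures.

Mass balance at the limit: 35700·1.400 + 4600·Cₑ = 40300·17 → Cₑ = 138.1 mg/L.
4600 L/s = 4.600 m³/s. Load = 4.600 m³/s × 138.1 g/m³ × 86 400 s/d = 54870 kg/d.

54900 kg/d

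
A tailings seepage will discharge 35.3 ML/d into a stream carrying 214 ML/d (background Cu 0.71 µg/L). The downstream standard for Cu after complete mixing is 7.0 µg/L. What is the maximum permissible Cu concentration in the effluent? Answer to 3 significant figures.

At the limit, (Qr·Cr + Qe·Cₑ)/(Qr + Qe) = 7.0:
Cₑ = (249.3·7.0 − 214.0·0.7100) / 35.30 = 45.13 µg/L.

45.1 µg/L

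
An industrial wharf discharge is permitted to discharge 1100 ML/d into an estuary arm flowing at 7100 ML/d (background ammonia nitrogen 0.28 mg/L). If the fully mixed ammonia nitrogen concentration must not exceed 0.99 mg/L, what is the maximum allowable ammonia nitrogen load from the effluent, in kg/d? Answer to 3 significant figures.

Mass balance at the limit: 7100·0.2800 + 1100·Cₑ = 8200·0.99 → Cₑ = 5.573 mg/L.
1100 ML/d = 12.73 m³/s. Load = 12.73 m³/s × 5.573 g/m³ × 86 400 s/d = 6130 kg/d.

6130 kg/d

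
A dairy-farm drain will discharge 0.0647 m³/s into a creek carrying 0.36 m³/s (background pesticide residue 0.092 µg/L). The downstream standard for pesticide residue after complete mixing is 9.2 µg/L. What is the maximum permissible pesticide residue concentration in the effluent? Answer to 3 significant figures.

59.9 µg/L

At the limit, (Qr·Cr + Qe·Cₑ)/(Qr + Qe) = 9.2:
Cₑ = (0.4247·9.2 − 0.3600·0.09200) / 0.06470 = 59.88 µg/L.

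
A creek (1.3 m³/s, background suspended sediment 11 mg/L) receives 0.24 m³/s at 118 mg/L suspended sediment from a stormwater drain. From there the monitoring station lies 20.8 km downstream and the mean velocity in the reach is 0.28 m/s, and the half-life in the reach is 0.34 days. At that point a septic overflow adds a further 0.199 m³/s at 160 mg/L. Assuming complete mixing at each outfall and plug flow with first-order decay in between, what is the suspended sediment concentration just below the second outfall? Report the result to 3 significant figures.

Conservation of mass: C = (1.300·11.00 + 0.2400·118.0) / 1.540 = 42.62/1.540 = 27.68 mg/L; combined flow 1.540 m³/s.
Travel time t = 20.8·1000 / 0.28 = 74290 s = 20.63 h.
Half-life 0.34 d → k = ln 2 / 0.34 = 2.039 d⁻¹.
First-order decay: C = 27.68·exp(−k·t) = 27.68·0.1733 = 4.796 mg/L.
Second outfall: C = (1.540·4.796 + 0.1990·160.0)/1.739 = 22.56 mg/L.

22.6 mg/L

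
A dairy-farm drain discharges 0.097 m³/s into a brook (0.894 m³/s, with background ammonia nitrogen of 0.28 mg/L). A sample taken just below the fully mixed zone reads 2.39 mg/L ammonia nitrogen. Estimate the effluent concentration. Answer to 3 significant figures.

Mass balance: 0.8940·0.2800 + 0.09700·Cₑ = 0.9910·2.390
→ Cₑ = (0.9910·2.390 − 0.8940·0.2800) / 0.09700 = 21.84 mg/L.

21.8 mg/L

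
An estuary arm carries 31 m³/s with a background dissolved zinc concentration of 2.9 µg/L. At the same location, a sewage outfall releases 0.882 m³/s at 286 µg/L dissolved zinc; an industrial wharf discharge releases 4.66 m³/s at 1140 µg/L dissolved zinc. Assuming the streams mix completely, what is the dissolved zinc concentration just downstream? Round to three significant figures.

Mass balance: C = (31.00·2.900 + 0.8820·286.0 + 4.660·1140) / 36.54 = 5655/36.54 = 154.7 µg/L.

155 µg/L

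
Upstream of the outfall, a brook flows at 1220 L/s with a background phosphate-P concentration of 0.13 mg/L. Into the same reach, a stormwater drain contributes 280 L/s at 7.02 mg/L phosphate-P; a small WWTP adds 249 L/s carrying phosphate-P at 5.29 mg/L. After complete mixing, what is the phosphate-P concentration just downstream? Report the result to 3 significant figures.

1.97 mg/L

Conservation of mass: C = (1220·0.1300 + 280.0·7.020 + 249.0·5.290) / 1749 = 3441/1749 = 1.968 mg/L.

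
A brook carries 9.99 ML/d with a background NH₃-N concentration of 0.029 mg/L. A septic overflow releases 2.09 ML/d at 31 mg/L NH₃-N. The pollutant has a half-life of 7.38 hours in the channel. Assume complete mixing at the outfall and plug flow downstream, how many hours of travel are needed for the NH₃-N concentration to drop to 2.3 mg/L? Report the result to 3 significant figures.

9.06 h

Flow-weighted average: C = (9.990·0.02900 + 2.090·31.00) / 12.08 = 65.08/12.08 = 5.387 mg/L.
Half-life 7.38 h → k = ln 2 / 7.38 = 0.09392 h⁻¹ = 2.254 d⁻¹.
5.387·exp(−k·t) = 2.3 → t = ln(5.387/2.3)/k = 32620 s = 9.062 h.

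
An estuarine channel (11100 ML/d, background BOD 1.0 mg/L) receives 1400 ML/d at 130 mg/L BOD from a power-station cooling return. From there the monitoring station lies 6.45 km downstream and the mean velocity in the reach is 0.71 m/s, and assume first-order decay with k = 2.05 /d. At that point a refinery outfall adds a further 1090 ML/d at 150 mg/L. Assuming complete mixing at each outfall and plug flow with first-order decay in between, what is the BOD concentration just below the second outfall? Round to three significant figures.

23.5 mg/L

After mixing, C = (11100·1.000 + 1400·130.0) / 12500 = 193100/12500 = 15.45 mg/L; combined flow 12500 ML/d.
Travel time t = 6.45·1000 / 0.71 = 9085 s = 2.523 h.
First-order decay: C = 15.45·exp(−k·t) = 15.45·0.8061 = 12.45 mg/L.
Second outfall: C = (12500·12.45 + 1090·150.0)/13590 = 23.48 mg/L.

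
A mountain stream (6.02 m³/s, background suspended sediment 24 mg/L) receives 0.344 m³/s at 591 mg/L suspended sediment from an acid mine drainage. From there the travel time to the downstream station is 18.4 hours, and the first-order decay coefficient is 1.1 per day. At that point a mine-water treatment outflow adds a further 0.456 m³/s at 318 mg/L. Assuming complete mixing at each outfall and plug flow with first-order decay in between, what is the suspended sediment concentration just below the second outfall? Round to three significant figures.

Conservation of mass: C = (6.020·24.00 + 0.3440·591.0) / 6.364 = 347.8/6.364 = 54.65 mg/L; combined flow 6.364 m³/s.
Decay over the reach: 54.65·exp(−kt) = 54.65·0.4303 = 23.51 mg/L.
At the second outfall, C = (6.364·23.51 + 0.4560·318.0) / (6.364 + 0.4560) = 43.20 mg/L.

43.2 mg/L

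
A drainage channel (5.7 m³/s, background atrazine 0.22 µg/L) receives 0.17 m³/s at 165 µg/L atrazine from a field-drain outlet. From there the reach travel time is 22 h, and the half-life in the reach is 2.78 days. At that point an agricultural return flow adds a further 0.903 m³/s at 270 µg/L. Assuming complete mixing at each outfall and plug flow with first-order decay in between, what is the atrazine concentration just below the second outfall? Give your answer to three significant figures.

39.4 µg/L

After mixing, C = (5.700·0.2200 + 0.1700·165.0) / 5.870 = 29.30/5.870 = 4.992 µg/L; combined flow 5.870 m³/s.
Half-life 2.78 d → k = ln 2 / 2.78 = 0.2493 d⁻¹.
First-order decay: C = 4.992·exp(−k·t) = 4.992·0.7957 = 3.972 µg/L.
Second outfall: C = (5.870·3.972 + 0.9030·270.0)/6.773 = 39.44 µg/L.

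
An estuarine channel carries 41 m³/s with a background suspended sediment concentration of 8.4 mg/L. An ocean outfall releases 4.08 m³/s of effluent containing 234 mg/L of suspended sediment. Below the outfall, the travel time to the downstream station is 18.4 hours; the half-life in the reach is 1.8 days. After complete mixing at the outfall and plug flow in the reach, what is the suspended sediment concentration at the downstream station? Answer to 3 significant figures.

21.5 mg/L

Mixed concentration C = ΣQC/ΣQ = (41.00·8.400 + 4.080·234.0) / 45.08 = 1299/45.08 = 28.82 mg/L.
Half-life 1.8 d → k = ln 2 / 1.8 = 0.3851 d⁻¹.
Decay over the reach: 28.82·exp(−kt) = 28.82·0.7444 = 21.45 mg/L.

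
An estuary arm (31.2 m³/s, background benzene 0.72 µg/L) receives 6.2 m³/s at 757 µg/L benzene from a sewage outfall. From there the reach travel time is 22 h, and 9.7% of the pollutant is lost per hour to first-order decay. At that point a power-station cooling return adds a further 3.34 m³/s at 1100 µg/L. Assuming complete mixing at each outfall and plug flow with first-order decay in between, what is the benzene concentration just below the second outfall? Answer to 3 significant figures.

102 µg/L

Mixed concentration C = ΣQC/ΣQ = (31.20·0.7200 + 6.200·757.0) / 37.40 = 4716/37.40 = 126.1 µg/L; combined flow 37.40 m³/s.
9.7%/h lost → k = −ln(1 − 0.097) = 0.1020 h⁻¹.
After decay, C = 126.1 × e^(−kt) = 126.1 × 0.1060 = 13.36 µg/L.
Second outfall: C = (37.40·13.36 + 3.340·1100)/40.74 = 102.4 µg/L.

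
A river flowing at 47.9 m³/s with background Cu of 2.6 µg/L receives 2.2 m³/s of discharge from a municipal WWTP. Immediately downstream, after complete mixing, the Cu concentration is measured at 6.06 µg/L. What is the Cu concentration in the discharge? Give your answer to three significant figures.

81.4 µg/L

Mass balance: 47.90·2.600 + 2.200·Cₑ = 50.10·6.060
→ Cₑ = (50.10·6.060 − 47.90·2.600) / 2.200 = 81.39 µg/L.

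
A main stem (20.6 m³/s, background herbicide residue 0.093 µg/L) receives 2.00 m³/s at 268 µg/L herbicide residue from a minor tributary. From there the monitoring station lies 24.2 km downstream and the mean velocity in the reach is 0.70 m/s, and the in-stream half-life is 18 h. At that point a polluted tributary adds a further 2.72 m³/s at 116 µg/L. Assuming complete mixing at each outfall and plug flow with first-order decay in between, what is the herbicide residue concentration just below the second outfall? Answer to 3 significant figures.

27.1 µg/L

Conservation of mass: C = (20.60·0.09300 + 2.000·268.0) / 22.60 = 537.9/22.60 = 23.80 µg/L; combined flow 22.60 m³/s.
Travel time t = 24.2·1000 / 0.70 = 34570 s = 9.603 h.
Half-life 18 h → k = ln 2 / 18 = 0.03851 h⁻¹ = 0.9242 d⁻¹.
First-order decay: C = 23.80·exp(−k·t) = 23.80·0.6909 = 16.44 µg/L.
Second outfall: C = (22.60·16.44 + 2.720·116.0)/25.32 = 27.14 µg/L.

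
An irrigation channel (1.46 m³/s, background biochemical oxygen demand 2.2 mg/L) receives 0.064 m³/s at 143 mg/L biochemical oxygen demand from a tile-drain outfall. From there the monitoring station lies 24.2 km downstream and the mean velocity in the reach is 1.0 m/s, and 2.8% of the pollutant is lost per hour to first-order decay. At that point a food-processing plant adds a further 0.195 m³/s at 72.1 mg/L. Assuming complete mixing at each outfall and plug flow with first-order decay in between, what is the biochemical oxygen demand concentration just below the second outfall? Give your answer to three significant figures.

14.1 mg/L

Flow-weighted average: C = (1.460·2.200 + 0.06400·143.0) / 1.524 = 12.36/1.524 = 8.113 mg/L; combined flow 1.524 m³/s.
Travel time t = 24.2·1000 / 1.0 = 24200 s = 6.722 h.
2.8%/h lost → k = −ln(1 − 0.028) = 0.02840 h⁻¹.
First-order decay: C = 8.113·exp(−k·t) = 8.113·0.8262 = 6.703 mg/L.
At the second outfall, C = (1.524·6.703 + 0.1950·72.10) / (1.524 + 0.1950) = 14.12 mg/L.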